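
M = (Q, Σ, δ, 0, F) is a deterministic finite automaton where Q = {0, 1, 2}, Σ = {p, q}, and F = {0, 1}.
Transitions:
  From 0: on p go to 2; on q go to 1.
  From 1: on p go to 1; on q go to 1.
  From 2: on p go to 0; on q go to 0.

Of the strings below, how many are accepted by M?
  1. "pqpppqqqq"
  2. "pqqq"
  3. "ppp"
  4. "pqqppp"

"pqpppqqqq": accepted
"pqqq": accepted
"ppp": rejected
"pqqppp": accepted

3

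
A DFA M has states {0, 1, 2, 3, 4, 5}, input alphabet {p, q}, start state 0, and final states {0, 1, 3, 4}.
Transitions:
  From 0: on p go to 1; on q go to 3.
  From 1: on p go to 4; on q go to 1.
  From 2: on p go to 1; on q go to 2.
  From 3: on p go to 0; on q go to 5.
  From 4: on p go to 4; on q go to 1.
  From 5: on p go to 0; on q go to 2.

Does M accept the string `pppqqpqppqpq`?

accepted

0 --p--> 1
1 --p--> 4
4 --p--> 4
4 --q--> 1
1 --q--> 1
1 --p--> 4
4 --q--> 1
1 --p--> 4
4 --p--> 4
4 --q--> 1
1 --p--> 4
4 --q--> 1
End in state 1, which is an accepting state.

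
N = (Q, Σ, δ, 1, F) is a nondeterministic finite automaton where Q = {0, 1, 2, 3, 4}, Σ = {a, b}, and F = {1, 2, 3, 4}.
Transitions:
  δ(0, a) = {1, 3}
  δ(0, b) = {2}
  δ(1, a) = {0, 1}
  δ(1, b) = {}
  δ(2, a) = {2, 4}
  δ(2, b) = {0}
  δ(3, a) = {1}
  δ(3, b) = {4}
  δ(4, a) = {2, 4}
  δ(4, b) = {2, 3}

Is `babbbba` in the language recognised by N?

Start: {1}
read b: {}
The reachable set is empty and stays empty for the remaining 6 symbols.
Reachable ∩ accepting = {} — empty.

rejected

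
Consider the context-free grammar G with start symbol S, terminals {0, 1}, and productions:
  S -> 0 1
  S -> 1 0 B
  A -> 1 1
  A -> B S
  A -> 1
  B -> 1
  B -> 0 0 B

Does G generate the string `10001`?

S ⇒ 10B ⇒ 1000B ⇒ 10001

yes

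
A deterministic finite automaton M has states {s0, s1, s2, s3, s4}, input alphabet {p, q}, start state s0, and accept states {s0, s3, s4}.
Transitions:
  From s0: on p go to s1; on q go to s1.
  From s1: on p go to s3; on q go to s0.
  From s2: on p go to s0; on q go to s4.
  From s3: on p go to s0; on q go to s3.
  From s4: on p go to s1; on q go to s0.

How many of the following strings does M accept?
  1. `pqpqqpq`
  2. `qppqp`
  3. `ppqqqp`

3

`pqpqqpq`: accepted
`qppqp`: accepted
`ppqqqp`: accepted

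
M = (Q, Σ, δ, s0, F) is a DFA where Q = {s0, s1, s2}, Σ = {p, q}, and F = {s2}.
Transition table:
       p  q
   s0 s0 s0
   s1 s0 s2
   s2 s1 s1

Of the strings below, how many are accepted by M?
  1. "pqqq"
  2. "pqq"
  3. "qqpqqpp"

"pqqq": rejected
"pqq": rejected
"qqpqqpp": rejected

0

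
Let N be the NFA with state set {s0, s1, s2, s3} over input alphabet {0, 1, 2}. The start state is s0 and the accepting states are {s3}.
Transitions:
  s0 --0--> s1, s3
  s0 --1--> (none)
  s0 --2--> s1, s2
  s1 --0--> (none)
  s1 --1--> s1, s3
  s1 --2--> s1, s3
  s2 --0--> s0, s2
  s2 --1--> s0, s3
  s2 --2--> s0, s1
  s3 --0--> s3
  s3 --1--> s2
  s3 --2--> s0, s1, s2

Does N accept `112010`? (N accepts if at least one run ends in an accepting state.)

rejected

Start: {s0}
read 1: {}
The reachable set is empty and stays empty for the remaining 5 symbols.
Reachable ∩ accepting = {} — empty.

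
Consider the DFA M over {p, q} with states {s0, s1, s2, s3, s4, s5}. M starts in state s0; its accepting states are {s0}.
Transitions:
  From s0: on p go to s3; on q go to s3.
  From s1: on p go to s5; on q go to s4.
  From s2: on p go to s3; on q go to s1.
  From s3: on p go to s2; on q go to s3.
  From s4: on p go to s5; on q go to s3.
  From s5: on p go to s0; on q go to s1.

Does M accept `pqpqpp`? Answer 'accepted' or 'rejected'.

s0 --p--> s3
s3 --q--> s3
s3 --p--> s2
s2 --q--> s1
s1 --p--> s5
s5 --p--> s0
End in state s0, which is an accepting state.

accepted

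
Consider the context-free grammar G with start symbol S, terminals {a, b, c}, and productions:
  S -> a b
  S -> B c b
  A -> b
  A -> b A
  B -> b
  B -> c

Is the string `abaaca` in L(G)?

no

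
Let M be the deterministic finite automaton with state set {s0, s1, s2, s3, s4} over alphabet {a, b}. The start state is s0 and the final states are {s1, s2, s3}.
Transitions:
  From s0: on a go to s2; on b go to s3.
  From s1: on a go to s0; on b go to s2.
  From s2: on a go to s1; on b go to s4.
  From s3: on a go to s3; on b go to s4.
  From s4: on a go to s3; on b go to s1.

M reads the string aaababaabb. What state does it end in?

s0 --a--> s2
s2 --a--> s1
s1 --a--> s0
s0 --b--> s3
s3 --a--> s3
s3 --b--> s4
s4 --a--> s3
s3 --a--> s3
s3 --b--> s4
s4 --b--> s1

s1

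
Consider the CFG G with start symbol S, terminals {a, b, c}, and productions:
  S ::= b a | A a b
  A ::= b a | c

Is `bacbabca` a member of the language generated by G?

no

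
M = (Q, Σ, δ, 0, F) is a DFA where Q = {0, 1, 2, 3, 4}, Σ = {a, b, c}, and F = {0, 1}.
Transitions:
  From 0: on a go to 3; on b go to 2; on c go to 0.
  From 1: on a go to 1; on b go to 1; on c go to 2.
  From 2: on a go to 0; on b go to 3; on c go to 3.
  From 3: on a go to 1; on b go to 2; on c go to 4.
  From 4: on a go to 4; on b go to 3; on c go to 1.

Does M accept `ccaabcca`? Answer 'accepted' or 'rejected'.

0 --c--> 0
0 --c--> 0
0 --a--> 3
3 --a--> 1
1 --b--> 1
1 --c--> 2
2 --c--> 3
3 --a--> 1
End in state 1, which is an accepting state.

accepted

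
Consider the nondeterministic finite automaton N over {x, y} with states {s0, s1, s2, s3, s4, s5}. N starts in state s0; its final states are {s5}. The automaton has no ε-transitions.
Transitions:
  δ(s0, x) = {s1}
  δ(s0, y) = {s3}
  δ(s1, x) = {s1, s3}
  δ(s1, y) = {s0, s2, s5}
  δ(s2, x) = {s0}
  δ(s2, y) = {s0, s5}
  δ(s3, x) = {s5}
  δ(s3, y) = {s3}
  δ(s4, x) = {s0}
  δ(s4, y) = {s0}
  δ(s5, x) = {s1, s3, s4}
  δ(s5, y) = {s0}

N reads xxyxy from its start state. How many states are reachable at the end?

Start: {s0}
read x: {s1}
read x: {s1, s3}
read y: {s0, s2, s3, s5}
read x: {s0, s1, s3, s4, s5}
read y: {s0, s2, s3, s5}
Final reachable set {s0, s2, s3, s5} has 4 states.

4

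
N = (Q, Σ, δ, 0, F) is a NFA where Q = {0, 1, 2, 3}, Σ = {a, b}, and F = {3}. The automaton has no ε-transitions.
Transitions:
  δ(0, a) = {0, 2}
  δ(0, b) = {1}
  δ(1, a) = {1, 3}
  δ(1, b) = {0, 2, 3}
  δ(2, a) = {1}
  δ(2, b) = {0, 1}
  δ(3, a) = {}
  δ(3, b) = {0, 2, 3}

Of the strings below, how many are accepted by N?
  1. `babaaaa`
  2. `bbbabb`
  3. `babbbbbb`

`babaaaa`: accepted
`bbbabb`: accepted
`babbbbbb`: accepted

3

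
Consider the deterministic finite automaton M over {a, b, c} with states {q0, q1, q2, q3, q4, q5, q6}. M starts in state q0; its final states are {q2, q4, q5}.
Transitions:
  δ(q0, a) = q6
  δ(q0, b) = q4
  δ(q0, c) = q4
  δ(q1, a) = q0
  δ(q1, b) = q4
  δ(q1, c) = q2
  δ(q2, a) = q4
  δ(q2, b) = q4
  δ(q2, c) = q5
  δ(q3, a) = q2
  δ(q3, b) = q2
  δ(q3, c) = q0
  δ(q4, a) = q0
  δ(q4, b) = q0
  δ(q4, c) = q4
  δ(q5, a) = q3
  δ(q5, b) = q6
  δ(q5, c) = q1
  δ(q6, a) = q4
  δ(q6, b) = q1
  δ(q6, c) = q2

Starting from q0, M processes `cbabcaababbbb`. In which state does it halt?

q0 --c--> q4
q4 --b--> q0
q0 --a--> q6
q6 --b--> q1
q1 --c--> q2
q2 --a--> q4
q4 --a--> q0
q0 --b--> q4
q4 --a--> q0
q0 --b--> q4
q4 --b--> q0
q0 --b--> q4
q4 --b--> q0

q0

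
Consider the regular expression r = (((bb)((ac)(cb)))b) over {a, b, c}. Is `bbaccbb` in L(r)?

Split as bbaccb·b: ((bb)((ac)(cb))) matches bbaccb and b matches b.

yes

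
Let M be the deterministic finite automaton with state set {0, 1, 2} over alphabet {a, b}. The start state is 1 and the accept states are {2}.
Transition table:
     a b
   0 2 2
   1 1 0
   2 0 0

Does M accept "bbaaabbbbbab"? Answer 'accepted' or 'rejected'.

1 --b--> 0
0 --b--> 2
2 --a--> 0
0 --a--> 2
2 --a--> 0
0 --b--> 2
2 --b--> 0
0 --b--> 2
2 --b--> 0
0 --b--> 2
2 --a--> 0
0 --b--> 2
End in state 2, which is an accepting state.

accepted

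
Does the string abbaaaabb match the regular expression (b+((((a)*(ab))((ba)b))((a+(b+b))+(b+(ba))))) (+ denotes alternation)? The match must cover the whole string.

Neither b nor ((((a)*(ab))((ba)b))((a+(b+b))+(b+(ba)))) matches abbaaaabb.

no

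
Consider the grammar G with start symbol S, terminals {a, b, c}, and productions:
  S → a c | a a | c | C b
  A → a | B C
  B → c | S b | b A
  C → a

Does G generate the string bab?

no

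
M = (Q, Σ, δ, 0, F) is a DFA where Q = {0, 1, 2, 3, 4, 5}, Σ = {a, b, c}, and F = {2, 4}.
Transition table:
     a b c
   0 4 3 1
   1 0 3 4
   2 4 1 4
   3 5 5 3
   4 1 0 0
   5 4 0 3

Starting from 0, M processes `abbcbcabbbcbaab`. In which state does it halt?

3

0 --a--> 4
4 --b--> 0
0 --b--> 3
3 --c--> 3
3 --b--> 5
5 --c--> 3
3 --a--> 5
5 --b--> 0
0 --b--> 3
3 --b--> 5
5 --c--> 3
3 --b--> 5
5 --a--> 4
4 --a--> 1
1 --b--> 3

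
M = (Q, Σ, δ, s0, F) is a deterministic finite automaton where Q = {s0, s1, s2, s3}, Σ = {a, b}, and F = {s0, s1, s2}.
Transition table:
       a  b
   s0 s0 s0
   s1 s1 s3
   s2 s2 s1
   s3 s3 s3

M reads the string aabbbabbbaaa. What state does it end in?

s0 --a--> s0
s0 --a--> s0
s0 --b--> s0
s0 --b--> s0
s0 --b--> s0
s0 --a--> s0
s0 --b--> s0
s0 --b--> s0
s0 --b--> s0
s0 --a--> s0
s0 --a--> s0
s0 --a--> s0

s0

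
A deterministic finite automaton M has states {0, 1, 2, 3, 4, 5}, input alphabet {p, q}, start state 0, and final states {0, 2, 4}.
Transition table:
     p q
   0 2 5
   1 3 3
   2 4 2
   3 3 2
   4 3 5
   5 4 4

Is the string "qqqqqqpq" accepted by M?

0 --q--> 5
5 --q--> 4
4 --q--> 5
5 --q--> 4
4 --q--> 5
5 --q--> 4
4 --p--> 3
3 --q--> 2
End in state 2, which is an accepting state.

accepted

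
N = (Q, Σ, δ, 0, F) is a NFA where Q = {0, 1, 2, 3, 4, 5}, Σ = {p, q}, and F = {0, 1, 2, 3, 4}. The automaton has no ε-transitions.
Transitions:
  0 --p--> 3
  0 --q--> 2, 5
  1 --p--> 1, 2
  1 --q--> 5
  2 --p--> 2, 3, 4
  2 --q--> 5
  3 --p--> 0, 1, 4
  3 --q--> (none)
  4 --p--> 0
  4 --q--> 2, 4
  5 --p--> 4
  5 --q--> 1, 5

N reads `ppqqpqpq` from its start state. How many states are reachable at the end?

Start: {0}
read p: {3}
read p: {0, 1, 4}
read q: {2, 4, 5}
read q: {1, 2, 4, 5}
read p: {0, 1, 2, 3, 4}
read q: {2, 4, 5}
read p: {0, 2, 3, 4}
read q: {2, 4, 5}
Final reachable set {2, 4, 5} has 3 states.

3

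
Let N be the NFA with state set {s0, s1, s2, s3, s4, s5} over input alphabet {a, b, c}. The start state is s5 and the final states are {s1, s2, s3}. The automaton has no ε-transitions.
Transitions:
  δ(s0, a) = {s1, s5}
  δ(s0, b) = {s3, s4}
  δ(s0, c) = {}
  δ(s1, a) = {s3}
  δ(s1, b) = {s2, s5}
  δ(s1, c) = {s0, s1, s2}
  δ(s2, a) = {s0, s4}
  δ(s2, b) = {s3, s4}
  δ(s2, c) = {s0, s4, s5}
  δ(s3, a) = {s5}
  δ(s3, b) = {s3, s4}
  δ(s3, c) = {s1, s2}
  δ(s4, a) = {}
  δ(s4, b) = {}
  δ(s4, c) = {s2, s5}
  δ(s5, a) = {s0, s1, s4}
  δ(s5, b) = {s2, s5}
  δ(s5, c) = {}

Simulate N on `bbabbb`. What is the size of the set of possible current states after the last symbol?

Start: {s5}
read b: {s2, s5}
read b: {s2, s3, s4, s5}
read a: {s0, s1, s4, s5}
read b: {s2, s3, s4, s5}
read b: {s2, s3, s4, s5}
read b: {s2, s3, s4, s5}
Final reachable set {s2, s3, s4, s5} has 4 states.

4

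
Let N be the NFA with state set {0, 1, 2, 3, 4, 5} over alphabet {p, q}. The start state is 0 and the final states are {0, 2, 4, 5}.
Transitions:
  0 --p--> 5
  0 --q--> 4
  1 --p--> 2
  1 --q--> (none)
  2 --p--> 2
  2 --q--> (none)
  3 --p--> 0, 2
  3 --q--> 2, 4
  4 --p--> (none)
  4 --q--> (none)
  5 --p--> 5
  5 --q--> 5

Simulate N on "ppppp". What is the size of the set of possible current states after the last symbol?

1

Start: {0}
read p: {5}
read p: {5}
read p: {5}
read p: {5}
read p: {5}
Final reachable set {5} has 1 state.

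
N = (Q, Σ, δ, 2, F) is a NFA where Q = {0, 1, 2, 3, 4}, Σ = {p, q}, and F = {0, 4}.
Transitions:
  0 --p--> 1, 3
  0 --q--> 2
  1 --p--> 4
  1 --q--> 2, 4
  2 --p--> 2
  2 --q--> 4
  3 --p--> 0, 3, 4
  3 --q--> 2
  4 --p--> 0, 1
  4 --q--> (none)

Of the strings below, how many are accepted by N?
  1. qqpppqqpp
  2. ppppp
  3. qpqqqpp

0

qqpppqqpp: rejected
ppppp: rejected
qpqqqpp: rejected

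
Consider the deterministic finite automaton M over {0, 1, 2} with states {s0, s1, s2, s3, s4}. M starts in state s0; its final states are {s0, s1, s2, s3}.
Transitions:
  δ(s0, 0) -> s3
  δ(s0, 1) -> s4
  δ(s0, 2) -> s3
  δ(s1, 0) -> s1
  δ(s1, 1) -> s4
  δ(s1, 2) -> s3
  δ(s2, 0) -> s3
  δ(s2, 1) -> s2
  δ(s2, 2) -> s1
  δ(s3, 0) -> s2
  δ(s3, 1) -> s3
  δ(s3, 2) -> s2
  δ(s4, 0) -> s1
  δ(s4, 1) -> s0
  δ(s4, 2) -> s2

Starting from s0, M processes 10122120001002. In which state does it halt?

s2

s0 --1--> s4
s4 --0--> s1
s1 --1--> s4
s4 --2--> s2
s2 --2--> s1
s1 --1--> s4
s4 --2--> s2
s2 --0--> s3
s3 --0--> s2
s2 --0--> s3
s3 --1--> s3
s3 --0--> s2
s2 --0--> s3
s3 --2--> s2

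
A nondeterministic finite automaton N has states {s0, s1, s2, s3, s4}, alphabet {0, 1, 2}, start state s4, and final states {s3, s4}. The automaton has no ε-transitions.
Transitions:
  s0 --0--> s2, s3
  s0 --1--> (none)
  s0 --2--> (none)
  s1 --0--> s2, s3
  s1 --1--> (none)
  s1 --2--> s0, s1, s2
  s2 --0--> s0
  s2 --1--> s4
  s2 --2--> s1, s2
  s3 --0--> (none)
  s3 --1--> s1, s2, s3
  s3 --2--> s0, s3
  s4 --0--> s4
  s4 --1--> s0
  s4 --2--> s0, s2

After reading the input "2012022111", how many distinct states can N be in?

Start: {s4}
read 2: {s0, s2}
read 0: {s0, s2, s3}
read 1: {s1, s2, s3, s4}
read 2: {s0, s1, s2, s3}
read 0: {s0, s2, s3}
read 2: {s0, s1, s2, s3}
read 2: {s0, s1, s2, s3}
read 1: {s1, s2, s3, s4}
read 1: {s0, s1, s2, s3, s4}
read 1: {s0, s1, s2, s3, s4}
Final reachable set {s0, s1, s2, s3, s4} has 5 states.

5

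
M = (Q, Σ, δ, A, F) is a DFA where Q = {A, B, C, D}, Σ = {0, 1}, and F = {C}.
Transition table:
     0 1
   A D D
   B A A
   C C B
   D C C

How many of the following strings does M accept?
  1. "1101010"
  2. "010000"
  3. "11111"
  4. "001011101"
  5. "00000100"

"1101010": accepted
"010000": accepted
"11111": rejected
"001011101": rejected
"00000100": rejected

2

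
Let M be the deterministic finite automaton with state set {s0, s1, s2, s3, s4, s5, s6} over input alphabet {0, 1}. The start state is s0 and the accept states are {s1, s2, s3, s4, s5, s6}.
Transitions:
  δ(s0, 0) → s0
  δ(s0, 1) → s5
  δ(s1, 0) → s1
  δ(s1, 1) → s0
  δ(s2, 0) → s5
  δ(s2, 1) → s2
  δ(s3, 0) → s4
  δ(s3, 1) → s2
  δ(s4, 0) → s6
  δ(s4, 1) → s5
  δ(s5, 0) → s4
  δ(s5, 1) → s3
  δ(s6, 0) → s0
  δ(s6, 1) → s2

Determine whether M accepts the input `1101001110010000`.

s0 --1--> s5
s5 --1--> s3
s3 --0--> s4
s4 --1--> s5
s5 --0--> s4
s4 --0--> s6
s6 --1--> s2
s2 --1--> s2
s2 --1--> s2
s2 --0--> s5
s5 --0--> s4
s4 --1--> s5
s5 --0--> s4
s4 --0--> s6
s6 --0--> s0
s0 --0--> s0
End in state s0, which is not an accepting state.

rejected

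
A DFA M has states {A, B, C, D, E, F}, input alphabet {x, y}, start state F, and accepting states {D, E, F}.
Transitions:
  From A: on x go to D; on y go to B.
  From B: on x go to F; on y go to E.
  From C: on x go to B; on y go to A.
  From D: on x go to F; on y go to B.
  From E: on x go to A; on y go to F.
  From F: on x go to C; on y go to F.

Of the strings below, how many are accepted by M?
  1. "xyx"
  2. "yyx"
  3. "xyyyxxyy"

2

"xyx": accepted
"yyx": rejected
"xyyyxxyy": accepted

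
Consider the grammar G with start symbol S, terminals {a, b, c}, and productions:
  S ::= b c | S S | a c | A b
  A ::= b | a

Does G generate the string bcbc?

yes

S ⇒ SS ⇒ bcS ⇒ bcbc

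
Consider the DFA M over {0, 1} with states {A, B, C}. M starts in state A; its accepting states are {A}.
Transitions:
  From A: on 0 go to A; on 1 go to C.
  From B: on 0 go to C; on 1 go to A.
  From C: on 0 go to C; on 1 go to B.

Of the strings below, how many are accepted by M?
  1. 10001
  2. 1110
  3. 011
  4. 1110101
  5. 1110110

1

10001: rejected
1110: accepted
011: rejected
1110101: rejected
1110110: rejected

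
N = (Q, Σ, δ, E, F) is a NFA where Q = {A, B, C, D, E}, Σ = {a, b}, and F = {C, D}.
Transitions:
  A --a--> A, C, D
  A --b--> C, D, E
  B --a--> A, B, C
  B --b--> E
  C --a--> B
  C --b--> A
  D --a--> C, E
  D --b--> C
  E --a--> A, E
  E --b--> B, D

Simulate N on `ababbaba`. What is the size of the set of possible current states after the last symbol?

5

Start: {E}
read a: {A, E}
read b: {B, C, D, E}
read a: {A, B, C, E}
read b: {A, B, C, D, E}
read b: {A, B, C, D, E}
read a: {A, B, C, D, E}
read b: {A, B, C, D, E}
read a: {A, B, C, D, E}
Final reachable set {A, B, C, D, E} has 5 states.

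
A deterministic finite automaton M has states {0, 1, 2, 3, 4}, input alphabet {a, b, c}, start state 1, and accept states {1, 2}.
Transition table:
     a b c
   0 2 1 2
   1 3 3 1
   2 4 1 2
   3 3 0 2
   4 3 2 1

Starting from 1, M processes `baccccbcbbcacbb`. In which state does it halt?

1 --b--> 3
3 --a--> 3
3 --c--> 2
2 --c--> 2
2 --c--> 2
2 --c--> 2
2 --b--> 1
1 --c--> 1
1 --b--> 3
3 --b--> 0
0 --c--> 2
2 --a--> 4
4 --c--> 1
1 --b--> 3
3 --b--> 0

0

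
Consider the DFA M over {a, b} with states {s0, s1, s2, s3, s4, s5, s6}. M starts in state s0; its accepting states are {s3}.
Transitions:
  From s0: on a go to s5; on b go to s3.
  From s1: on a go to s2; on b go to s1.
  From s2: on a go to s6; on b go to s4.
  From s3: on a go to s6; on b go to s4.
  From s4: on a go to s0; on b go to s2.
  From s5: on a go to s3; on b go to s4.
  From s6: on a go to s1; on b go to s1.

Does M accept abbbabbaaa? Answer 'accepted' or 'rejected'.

accepted

s0 --a--> s5
s5 --b--> s4
s4 --b--> s2
s2 --b--> s4
s4 --a--> s0
s0 --b--> s3
s3 --b--> s4
s4 --a--> s0
s0 --a--> s5
s5 --a--> s3
End in state s3, which is an accepting state.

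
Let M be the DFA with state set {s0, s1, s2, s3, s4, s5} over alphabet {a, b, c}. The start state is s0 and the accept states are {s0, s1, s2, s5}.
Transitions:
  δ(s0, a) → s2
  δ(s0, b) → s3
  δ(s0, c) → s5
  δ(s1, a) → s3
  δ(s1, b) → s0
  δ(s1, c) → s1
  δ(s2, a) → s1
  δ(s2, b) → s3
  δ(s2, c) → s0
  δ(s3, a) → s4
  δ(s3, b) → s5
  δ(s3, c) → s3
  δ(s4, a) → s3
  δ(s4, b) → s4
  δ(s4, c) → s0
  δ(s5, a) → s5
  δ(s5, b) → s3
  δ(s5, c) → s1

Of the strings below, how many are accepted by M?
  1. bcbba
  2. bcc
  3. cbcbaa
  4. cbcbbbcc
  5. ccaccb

bcbba: rejected
bcc: rejected
cbcbaa: accepted
cbcbbbcc: accepted
ccaccb: accepted

3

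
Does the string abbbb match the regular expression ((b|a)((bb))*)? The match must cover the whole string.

yes

Split as a·bbbb: (b|a) matches a and ((bb))* matches bbbb.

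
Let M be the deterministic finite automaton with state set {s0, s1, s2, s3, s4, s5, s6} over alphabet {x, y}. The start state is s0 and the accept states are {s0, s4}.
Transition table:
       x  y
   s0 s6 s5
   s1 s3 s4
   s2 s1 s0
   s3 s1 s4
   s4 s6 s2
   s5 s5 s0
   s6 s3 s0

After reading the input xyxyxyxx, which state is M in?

s3

s0 --x--> s6
s6 --y--> s0
s0 --x--> s6
s6 --y--> s0
s0 --x--> s6
s6 --y--> s0
s0 --x--> s6
s6 --x--> s3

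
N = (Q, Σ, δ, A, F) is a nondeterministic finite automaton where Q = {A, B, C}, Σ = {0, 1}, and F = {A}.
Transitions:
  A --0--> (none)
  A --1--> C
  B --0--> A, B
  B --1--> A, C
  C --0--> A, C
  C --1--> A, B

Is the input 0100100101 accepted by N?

Start: {A}
read 0: {}
The reachable set is empty and stays empty for the remaining 9 symbols.
Reachable ∩ accepting = {} — empty.

rejected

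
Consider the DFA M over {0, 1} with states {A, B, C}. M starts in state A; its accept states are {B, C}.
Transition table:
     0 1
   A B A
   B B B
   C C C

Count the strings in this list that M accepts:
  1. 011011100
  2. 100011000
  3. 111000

011011100: accepted
100011000: accepted
111000: accepted

3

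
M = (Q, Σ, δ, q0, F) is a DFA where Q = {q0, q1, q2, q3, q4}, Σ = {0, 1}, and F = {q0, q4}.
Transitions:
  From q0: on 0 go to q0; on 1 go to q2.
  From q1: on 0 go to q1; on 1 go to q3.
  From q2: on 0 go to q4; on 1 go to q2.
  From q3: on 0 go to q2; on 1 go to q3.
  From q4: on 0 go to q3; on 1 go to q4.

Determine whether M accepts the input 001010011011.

accepted

q0 --0--> q0
q0 --0--> q0
q0 --1--> q2
q2 --0--> q4
q4 --1--> q4
q4 --0--> q3
q3 --0--> q2
q2 --1--> q2
q2 --1--> q2
q2 --0--> q4
q4 --1--> q4
q4 --1--> q4
End in state q4, which is an accepting state.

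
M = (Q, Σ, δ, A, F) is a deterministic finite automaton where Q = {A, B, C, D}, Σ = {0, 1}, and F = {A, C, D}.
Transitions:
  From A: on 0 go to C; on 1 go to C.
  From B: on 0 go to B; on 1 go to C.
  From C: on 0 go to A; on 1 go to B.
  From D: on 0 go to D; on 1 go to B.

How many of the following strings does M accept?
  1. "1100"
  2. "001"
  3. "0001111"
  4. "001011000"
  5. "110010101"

"1100": rejected
"001": accepted
"0001111": accepted
"001011000": rejected
"110010101": accepted

3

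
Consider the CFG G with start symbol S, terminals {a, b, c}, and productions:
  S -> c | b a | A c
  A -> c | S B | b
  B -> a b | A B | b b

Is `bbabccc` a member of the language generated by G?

no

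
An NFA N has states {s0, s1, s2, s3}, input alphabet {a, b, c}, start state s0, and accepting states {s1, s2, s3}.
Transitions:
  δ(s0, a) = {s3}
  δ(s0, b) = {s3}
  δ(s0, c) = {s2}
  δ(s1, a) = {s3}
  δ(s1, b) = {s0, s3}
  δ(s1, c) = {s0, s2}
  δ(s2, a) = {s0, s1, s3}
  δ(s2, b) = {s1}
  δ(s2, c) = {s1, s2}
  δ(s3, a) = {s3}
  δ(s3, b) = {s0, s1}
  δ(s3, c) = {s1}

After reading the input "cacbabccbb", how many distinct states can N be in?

Start: {s0}
read c: {s2}
read a: {s0, s1, s3}
read c: {s0, s1, s2}
read b: {s0, s1, s3}
read a: {s3}
read b: {s0, s1}
read c: {s0, s2}
read c: {s1, s2}
read b: {s0, s1, s3}
read b: {s0, s1, s3}
Final reachable set {s0, s1, s3} has 3 states.

3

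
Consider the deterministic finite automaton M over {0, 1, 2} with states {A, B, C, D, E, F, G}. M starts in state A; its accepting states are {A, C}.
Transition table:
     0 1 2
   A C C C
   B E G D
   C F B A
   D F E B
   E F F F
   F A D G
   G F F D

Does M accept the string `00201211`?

rejected

A --0--> C
C --0--> F
F --2--> G
G --0--> F
F --1--> D
D --2--> B
B --1--> G
G --1--> F
End in state F, which is not an accepting state.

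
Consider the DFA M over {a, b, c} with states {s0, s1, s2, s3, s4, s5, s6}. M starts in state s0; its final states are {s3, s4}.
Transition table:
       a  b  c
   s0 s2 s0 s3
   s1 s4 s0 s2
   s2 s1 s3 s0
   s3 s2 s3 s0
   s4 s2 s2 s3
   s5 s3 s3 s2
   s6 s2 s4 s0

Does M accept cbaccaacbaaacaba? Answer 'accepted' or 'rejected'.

rejected

s0 --c--> s3
s3 --b--> s3
s3 --a--> s2
s2 --c--> s0
s0 --c--> s3
s3 --a--> s2
s2 --a--> s1
s1 --c--> s2
s2 --b--> s3
s3 --a--> s2
s2 --a--> s1
s1 --a--> s4
s4 --c--> s3
s3 --a--> s2
s2 --b--> s3
s3 --a--> s2
End in state s2, which is not an accepting state.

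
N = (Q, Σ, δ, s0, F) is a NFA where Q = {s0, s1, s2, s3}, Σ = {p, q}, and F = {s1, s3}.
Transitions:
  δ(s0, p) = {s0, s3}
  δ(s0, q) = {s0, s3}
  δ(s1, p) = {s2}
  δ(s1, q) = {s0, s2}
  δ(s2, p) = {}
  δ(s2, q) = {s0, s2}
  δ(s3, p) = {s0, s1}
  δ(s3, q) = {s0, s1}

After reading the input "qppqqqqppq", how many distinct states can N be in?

4

Start: {s0}
read q: {s0, s3}
read p: {s0, s1, s3}
read p: {s0, s1, s2, s3}
read q: {s0, s1, s2, s3}
read q: {s0, s1, s2, s3}
read q: {s0, s1, s2, s3}
read q: {s0, s1, s2, s3}
read p: {s0, s1, s2, s3}
read p: {s0, s1, s2, s3}
read q: {s0, s1, s2, s3}
Final reachable set {s0, s1, s2, s3} has 4 states.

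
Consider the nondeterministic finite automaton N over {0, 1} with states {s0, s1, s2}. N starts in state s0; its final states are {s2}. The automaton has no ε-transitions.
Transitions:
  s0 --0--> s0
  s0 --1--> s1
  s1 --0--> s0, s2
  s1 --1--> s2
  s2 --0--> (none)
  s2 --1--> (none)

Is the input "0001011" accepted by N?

accepted

Start: {s0}
read 0: {s0}
read 0: {s0}
read 0: {s0}
read 1: {s1}
read 0: {s0, s2}
read 1: {s1}
read 1: {s2}
Reachable ∩ accepting = {s2} — nonempty.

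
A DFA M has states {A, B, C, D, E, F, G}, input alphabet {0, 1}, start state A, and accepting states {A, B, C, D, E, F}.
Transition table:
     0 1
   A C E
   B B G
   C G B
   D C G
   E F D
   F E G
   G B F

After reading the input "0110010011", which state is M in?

F

A --0--> C
C --1--> B
B --1--> G
G --0--> B
B --0--> B
B --1--> G
G --0--> B
B --0--> B
B --1--> G
G --1--> F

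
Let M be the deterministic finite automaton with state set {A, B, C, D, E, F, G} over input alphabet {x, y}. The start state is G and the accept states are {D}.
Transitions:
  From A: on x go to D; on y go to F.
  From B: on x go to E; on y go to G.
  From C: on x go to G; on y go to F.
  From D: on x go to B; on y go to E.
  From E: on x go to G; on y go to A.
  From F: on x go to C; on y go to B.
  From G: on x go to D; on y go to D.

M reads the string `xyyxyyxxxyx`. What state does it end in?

D

G --x--> D
D --y--> E
E --y--> A
A --x--> D
D --y--> E
E --y--> A
A --x--> D
D --x--> B
B --x--> E
E --y--> A
A --x--> D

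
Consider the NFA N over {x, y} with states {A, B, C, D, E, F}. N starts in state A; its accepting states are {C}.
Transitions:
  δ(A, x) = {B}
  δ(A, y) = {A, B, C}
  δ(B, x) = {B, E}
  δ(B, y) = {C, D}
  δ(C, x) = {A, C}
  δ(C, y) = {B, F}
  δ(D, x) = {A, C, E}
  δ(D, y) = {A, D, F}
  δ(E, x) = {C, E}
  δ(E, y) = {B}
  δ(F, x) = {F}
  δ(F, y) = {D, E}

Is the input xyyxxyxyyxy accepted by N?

accepted

Start: {A}
read x: {B}
read y: {C, D}
read y: {A, B, D, F}
read x: {A, B, C, E, F}
read x: {A, B, C, E, F}
read y: {A, B, C, D, E, F}
read x: {A, B, C, E, F}
read y: {A, B, C, D, E, F}
read y: {A, B, C, D, E, F}
read x: {A, B, C, E, F}
read y: {A, B, C, D, E, F}
Reachable ∩ accepting = {C} — nonempty.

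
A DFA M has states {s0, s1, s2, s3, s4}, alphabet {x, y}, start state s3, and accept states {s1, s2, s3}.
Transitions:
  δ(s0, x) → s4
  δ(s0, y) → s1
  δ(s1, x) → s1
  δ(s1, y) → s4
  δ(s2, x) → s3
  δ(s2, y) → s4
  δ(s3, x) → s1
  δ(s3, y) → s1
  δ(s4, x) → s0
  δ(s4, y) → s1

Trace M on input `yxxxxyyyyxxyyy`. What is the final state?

s4

s3 --y--> s1
s1 --x--> s1
s1 --x--> s1
s1 --x--> s1
s1 --x--> s1
s1 --y--> s4
s4 --y--> s1
s1 --y--> s4
s4 --y--> s1
s1 --x--> s1
s1 --x--> s1
s1 --y--> s4
s4 --y--> s1
s1 --y--> s4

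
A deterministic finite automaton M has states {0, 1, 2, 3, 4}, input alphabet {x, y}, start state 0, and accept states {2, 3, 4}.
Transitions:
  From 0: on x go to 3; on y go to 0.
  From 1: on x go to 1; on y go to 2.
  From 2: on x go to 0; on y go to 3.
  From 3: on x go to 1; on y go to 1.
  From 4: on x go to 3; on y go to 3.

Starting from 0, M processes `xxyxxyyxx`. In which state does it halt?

3

0 --x--> 3
3 --x--> 1
1 --y--> 2
2 --x--> 0
0 --x--> 3
3 --y--> 1
1 --y--> 2
2 --x--> 0
0 --x--> 3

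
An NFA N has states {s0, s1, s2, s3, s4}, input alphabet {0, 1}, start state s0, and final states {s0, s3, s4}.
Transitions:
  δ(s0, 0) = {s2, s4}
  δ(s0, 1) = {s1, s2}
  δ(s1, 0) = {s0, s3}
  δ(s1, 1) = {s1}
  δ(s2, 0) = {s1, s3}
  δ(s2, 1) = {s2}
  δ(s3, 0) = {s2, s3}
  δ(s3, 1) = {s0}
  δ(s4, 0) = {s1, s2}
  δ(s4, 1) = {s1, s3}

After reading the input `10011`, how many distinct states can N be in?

Start: {s0}
read 1: {s1, s2}
read 0: {s0, s1, s3}
read 0: {s0, s2, s3, s4}
read 1: {s0, s1, s2, s3}
read 1: {s0, s1, s2}
Final reachable set {s0, s1, s2} has 3 states.

3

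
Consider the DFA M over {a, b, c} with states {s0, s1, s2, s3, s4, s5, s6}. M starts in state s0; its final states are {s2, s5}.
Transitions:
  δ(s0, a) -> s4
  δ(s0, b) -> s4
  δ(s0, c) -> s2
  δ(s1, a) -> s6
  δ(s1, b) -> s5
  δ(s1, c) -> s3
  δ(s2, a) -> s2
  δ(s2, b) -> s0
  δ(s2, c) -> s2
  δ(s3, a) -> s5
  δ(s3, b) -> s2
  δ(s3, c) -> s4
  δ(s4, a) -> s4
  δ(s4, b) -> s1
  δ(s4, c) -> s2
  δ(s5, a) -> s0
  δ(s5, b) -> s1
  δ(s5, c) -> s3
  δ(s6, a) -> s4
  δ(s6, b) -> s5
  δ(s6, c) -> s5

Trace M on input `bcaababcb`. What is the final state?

s0 --b--> s4
s4 --c--> s2
s2 --a--> s2
s2 --a--> s2
s2 --b--> s0
s0 --a--> s4
s4 --b--> s1
s1 --c--> s3
s3 --b--> s2

s2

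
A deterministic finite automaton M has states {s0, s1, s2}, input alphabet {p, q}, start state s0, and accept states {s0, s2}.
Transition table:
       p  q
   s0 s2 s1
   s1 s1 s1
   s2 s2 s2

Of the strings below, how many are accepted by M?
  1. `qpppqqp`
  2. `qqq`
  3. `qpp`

0

`qpppqqp`: rejected
`qqq`: rejected
`qpp`: rejected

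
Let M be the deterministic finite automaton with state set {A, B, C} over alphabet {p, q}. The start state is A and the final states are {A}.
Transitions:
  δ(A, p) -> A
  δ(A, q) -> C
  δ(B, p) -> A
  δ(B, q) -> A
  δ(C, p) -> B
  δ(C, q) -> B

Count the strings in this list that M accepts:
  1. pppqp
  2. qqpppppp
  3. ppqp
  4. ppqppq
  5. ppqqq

2

pppqp: rejected
qqpppppp: accepted
ppqp: rejected
ppqppq: rejected
ppqqq: accepted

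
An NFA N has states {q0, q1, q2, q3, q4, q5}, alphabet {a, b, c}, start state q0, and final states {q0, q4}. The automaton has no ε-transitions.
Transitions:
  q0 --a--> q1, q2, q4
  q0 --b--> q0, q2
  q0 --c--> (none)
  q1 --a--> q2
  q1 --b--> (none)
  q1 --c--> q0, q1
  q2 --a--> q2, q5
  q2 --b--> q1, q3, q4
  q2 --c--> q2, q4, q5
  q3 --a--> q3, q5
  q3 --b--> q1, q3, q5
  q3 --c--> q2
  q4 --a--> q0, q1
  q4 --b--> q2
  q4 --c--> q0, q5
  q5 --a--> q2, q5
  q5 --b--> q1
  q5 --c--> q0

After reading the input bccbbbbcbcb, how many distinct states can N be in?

5

Start: {q0}
read b: {q0, q2}
read c: {q2, q4, q5}
read c: {q0, q2, q4, q5}
read b: {q0, q1, q2, q3, q4}
read b: {q0, q1, q2, q3, q4, q5}
read b: {q0, q1, q2, q3, q4, q5}
read b: {q0, q1, q2, q3, q4, q5}
read c: {q0, q1, q2, q4, q5}
read b: {q0, q1, q2, q3, q4}
read c: {q0, q1, q2, q4, q5}
read b: {q0, q1, q2, q3, q4}
Final reachable set {q0, q1, q2, q3, q4} has 5 states.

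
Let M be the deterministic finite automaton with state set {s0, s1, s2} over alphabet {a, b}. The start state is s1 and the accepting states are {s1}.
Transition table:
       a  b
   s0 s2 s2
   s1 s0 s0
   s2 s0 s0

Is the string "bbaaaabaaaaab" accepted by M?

rejected

s1 --b--> s0
s0 --b--> s2
s2 --a--> s0
s0 --a--> s2
s2 --a--> s0
s0 --a--> s2
s2 --b--> s0
s0 --a--> s2
s2 --a--> s0
s0 --a--> s2
s2 --a--> s0
s0 --a--> s2
s2 --b--> s0
End in state s0, which is not an accepting state.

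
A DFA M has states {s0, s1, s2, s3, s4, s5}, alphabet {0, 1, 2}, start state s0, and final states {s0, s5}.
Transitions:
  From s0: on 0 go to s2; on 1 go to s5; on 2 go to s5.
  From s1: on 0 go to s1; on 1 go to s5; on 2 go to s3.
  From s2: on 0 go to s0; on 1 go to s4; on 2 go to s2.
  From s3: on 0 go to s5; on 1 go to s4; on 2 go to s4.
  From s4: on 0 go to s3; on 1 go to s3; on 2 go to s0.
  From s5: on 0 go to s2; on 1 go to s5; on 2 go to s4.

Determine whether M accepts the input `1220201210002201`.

s0 --1--> s5
s5 --2--> s4
s4 --2--> s0
s0 --0--> s2
s2 --2--> s2
s2 --0--> s0
s0 --1--> s5
s5 --2--> s4
s4 --1--> s3
s3 --0--> s5
s5 --0--> s2
s2 --0--> s0
s0 --2--> s5
s5 --2--> s4
s4 --0--> s3
s3 --1--> s4
End in state s4, which is not an accepting state.

rejected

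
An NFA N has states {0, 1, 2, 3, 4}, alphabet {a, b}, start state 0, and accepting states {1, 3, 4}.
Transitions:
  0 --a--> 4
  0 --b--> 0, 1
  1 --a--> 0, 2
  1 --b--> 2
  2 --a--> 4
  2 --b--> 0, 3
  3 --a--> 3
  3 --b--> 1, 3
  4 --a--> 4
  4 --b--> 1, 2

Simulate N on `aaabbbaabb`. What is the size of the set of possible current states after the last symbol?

Start: {0}
read a: {4}
read a: {4}
read a: {4}
read b: {1, 2}
read b: {0, 2, 3}
read b: {0, 1, 3}
read a: {0, 2, 3, 4}
read a: {3, 4}
read b: {1, 2, 3}
read b: {0, 1, 2, 3}
Final reachable set {0, 1, 2, 3} has 4 states.

4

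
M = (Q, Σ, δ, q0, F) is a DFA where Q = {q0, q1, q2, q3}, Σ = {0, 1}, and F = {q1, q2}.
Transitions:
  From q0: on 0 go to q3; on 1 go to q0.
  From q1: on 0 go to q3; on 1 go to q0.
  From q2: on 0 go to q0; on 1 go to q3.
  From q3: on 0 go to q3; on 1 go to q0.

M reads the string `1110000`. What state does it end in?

q0 --1--> q0
q0 --1--> q0
q0 --1--> q0
q0 --0--> q3
q3 --0--> q3
q3 --0--> q3
q3 --0--> q3

q3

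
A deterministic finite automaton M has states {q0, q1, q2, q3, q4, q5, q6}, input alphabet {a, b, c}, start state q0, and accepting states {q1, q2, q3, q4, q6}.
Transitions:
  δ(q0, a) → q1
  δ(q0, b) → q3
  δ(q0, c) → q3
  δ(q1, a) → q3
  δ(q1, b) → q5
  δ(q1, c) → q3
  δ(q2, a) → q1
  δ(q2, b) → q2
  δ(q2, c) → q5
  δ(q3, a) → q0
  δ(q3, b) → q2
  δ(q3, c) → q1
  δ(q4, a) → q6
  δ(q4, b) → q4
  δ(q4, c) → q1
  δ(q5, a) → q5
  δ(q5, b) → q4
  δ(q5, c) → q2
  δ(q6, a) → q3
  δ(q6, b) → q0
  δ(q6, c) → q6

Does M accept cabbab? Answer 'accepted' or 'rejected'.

q0 --c--> q3
q3 --a--> q0
q0 --b--> q3
q3 --b--> q2
q2 --a--> q1
q1 --b--> q5
End in state q5, which is not an accepting state.

rejected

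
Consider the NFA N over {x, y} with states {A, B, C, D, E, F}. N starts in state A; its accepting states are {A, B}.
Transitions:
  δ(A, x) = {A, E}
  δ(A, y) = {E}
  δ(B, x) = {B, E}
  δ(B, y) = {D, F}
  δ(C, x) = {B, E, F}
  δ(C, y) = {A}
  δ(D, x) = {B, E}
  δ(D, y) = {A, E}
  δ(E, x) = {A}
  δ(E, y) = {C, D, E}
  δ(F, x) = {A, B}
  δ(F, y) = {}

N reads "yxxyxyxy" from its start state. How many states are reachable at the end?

Start: {A}
read y: {E}
read x: {A}
read x: {A, E}
read y: {C, D, E}
read x: {A, B, E, F}
read y: {C, D, E, F}
read x: {A, B, E, F}
read y: {C, D, E, F}
Final reachable set {C, D, E, F} has 4 states.

4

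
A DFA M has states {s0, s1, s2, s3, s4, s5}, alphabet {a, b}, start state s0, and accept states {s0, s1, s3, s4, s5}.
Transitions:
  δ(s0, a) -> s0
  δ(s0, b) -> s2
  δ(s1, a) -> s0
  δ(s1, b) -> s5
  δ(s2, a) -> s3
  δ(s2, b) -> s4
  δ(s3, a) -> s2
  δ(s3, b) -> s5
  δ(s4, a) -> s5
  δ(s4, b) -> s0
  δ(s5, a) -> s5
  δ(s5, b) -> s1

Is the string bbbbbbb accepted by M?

rejected

s0 --b--> s2
s2 --b--> s4
s4 --b--> s0
s0 --b--> s2
s2 --b--> s4
s4 --b--> s0
s0 --b--> s2
End in state s2, which is not an accepting state.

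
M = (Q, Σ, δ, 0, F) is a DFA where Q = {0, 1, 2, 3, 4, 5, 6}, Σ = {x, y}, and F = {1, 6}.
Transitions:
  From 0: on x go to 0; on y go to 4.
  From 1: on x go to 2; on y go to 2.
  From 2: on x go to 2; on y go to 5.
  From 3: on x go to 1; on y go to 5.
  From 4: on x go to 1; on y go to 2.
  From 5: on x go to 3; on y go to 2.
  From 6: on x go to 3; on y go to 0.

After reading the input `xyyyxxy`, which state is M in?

0 --x--> 0
0 --y--> 4
4 --y--> 2
2 --y--> 5
5 --x--> 3
3 --x--> 1
1 --y--> 2

2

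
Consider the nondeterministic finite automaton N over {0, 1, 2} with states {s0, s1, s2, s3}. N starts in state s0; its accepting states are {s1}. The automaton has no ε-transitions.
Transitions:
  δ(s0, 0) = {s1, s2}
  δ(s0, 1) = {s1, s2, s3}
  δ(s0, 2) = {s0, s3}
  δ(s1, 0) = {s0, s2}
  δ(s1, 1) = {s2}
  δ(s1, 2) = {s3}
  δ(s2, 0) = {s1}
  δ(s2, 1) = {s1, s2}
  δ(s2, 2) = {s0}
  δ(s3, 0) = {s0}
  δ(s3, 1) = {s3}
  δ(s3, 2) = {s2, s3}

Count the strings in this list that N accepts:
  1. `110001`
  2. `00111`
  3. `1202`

2

`110001`: accepted
`00111`: accepted
`1202`: rejected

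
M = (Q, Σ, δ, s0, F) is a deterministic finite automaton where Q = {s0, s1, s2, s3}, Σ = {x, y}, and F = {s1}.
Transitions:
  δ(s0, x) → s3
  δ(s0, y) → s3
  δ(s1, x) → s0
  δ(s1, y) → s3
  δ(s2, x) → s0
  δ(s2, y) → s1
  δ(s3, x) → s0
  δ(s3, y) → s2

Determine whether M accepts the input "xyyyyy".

s0 --x--> s3
s3 --y--> s2
s2 --y--> s1
s1 --y--> s3
s3 --y--> s2
s2 --y--> s1
End in state s1, which is an accepting state.

accepted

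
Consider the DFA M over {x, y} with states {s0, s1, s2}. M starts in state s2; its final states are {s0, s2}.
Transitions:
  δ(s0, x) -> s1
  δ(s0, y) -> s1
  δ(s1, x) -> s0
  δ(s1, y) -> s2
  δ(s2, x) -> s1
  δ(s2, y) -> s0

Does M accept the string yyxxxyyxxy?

rejected

s2 --y--> s0
s0 --y--> s1
s1 --x--> s0
s0 --x--> s1
s1 --x--> s0
s0 --y--> s1
s1 --y--> s2
s2 --x--> s1
s1 --x--> s0
s0 --y--> s1
End in state s1, which is not an accepting state.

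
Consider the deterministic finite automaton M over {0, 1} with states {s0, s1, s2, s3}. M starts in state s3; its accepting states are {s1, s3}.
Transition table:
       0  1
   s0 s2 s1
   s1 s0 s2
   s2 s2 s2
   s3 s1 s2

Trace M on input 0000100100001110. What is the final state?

s2

s3 --0--> s1
s1 --0--> s0
s0 --0--> s2
s2 --0--> s2
s2 --1--> s2
s2 --0--> s2
s2 --0--> s2
s2 --1--> s2
s2 --0--> s2
s2 --0--> s2
s2 --0--> s2
s2 --0--> s2
s2 --1--> s2
s2 --1--> s2
s2 --1--> s2
s2 --0--> s2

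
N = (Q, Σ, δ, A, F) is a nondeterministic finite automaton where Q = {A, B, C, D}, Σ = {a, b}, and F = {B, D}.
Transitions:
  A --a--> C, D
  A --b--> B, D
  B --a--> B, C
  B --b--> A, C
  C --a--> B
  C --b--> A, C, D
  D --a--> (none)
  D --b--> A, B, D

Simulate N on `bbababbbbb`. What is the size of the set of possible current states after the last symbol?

4

Start: {A}
read b: {B, D}
read b: {A, B, C, D}
read a: {B, C, D}
read b: {A, B, C, D}
read a: {B, C, D}
read b: {A, B, C, D}
read b: {A, B, C, D}
read b: {A, B, C, D}
read b: {A, B, C, D}
read b: {A, B, C, D}
Final reachable set {A, B, C, D} has 4 states.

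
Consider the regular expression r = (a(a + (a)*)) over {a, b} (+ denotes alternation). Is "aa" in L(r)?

Split as a·a: a matches a and (a+(a)*) matches a.

yes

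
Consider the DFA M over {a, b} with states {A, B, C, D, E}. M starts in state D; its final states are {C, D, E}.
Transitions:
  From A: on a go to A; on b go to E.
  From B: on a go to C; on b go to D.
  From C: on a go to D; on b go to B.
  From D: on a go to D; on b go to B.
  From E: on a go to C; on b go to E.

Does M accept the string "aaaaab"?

D --a--> D
D --a--> D
D --a--> D
D --a--> D
D --a--> D
D --b--> B
End in state B, which is not an accepting state.

rejected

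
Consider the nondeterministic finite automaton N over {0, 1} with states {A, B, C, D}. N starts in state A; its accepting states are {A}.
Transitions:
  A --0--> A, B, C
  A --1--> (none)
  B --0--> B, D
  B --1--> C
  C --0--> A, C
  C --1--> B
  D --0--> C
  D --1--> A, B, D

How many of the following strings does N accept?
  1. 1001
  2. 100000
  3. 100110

0

1001: rejected
100000: rejected
100110: rejected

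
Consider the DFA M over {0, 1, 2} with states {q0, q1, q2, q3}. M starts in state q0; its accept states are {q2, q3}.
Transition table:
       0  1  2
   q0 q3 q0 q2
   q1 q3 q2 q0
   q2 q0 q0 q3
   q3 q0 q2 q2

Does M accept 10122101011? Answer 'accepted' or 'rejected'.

q0 --1--> q0
q0 --0--> q3
q3 --1--> q2
q2 --2--> q3
q3 --2--> q2
q2 --1--> q0
q0 --0--> q3
q3 --1--> q2
q2 --0--> q0
q0 --1--> q0
q0 --1--> q0
End in state q0, which is not an accepting state.

rejected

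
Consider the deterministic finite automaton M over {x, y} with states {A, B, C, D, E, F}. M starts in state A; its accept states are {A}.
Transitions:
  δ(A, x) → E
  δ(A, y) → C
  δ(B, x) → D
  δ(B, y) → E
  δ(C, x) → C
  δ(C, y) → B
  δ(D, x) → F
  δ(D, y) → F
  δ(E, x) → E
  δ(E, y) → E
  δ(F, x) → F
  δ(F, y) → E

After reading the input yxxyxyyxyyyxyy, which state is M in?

A --y--> C
C --x--> C
C --x--> C
C --y--> B
B --x--> D
D --y--> F
F --y--> E
E --x--> E
E --y--> E
E --y--> E
E --y--> E
E --x--> E
E --y--> E
E --y--> E

E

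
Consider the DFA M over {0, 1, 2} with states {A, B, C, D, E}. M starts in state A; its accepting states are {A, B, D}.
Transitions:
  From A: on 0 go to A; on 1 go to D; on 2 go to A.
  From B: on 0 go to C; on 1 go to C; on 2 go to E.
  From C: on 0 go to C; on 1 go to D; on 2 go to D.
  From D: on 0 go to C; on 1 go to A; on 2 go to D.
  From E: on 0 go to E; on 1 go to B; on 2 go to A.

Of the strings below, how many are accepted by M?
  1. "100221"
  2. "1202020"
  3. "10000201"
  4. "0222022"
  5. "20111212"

4

"100221": accepted
"1202020": rejected
"10000201": accepted
"0222022": accepted
"20111212": accepted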